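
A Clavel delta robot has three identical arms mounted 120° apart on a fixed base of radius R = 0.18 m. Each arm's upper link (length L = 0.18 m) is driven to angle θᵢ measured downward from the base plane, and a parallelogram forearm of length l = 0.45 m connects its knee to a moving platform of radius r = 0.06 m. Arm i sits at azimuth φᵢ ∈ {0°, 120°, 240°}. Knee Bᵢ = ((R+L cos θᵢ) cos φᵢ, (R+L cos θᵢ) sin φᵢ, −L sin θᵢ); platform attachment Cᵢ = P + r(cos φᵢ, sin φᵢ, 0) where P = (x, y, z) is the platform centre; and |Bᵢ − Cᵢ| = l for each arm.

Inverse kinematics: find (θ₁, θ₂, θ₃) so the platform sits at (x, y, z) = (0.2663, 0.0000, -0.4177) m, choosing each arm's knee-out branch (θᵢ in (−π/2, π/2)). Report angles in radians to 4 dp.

θ₁ = -0.1744, θ₂ = 1.3089, θ₃ = 1.3089

rotate P by −φ1: (0.2663, 0.0000, -0.4177)
  A cos θ + B sin θ = C:  -0.1463·cos θ + -0.4177·sin θ = -0.0716
  γ=atan2(-0.4177,-0.1463)=-1.9077;  ψ=arccos(-0.1618)=1.7333;  θ1=γ+ψ≈-0.1744
φ2=120.0° → target in arm frame (-0.1331, -0.2306)
  A cos θ + B sin θ = C:  0.2531·cos θ + -0.4177·sin θ = -0.3379
  √(A²+B²)=0.4884;  θ2 = -1.0259+2.3348 ≈ 1.3089
φ3=240.0° → target in arm frame (-0.1332, 0.2306)
  A=0.2532, B=-0.4177, C=(l²−L²−A²−y'²−z²)/(2L)=-0.3379
  θ3 = atan2(B,A) + arccos(C/0.4884) = 1.3089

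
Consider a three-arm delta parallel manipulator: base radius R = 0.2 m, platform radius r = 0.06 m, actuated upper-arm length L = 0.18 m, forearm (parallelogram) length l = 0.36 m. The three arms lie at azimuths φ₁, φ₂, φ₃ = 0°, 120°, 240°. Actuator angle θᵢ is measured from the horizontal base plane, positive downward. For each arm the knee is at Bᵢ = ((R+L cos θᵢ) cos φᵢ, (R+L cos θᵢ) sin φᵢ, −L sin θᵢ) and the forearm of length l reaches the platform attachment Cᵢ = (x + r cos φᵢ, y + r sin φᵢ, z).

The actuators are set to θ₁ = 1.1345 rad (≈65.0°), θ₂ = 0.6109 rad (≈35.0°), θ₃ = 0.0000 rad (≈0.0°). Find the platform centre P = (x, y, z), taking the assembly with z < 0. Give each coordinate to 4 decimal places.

arm 1 at φ=0.0°: (R−r)+L cos θ1 = 0.2161;  S1 = (0.2161, 0.0000, -0.1631)
S2 = (0.2874·cos120.0°, 0.2874·sin120.0°, -0.1032) = (-0.1437, 0.2489, -0.1032)
arm 3 at φ=240.0°: (R−r)+L cos θ3 = 0.3200;  S3 = (-0.1600, -0.2771, 0.0000)
|S₂|²−|S₁|² = 0.0200;  |S₃|²−|S₁|² = 0.0291
plane₁₂: -0.7196x+0.4979y+0.1198z = 0.0200
det = 0.7733;  x = -0.0331+0.2959z,  y = -0.0076+0.1871z
sphere 1 gives Az²+Bz+C=0 with A=1.1226, B=0.1760, C=-0.0409;  B²−4AC=0.2145;  roots -0.2846, 0.1279;  negative root z = -0.2846
x = -0.1173, y = -0.0609

(-0.1173, -0.0609, -0.2846)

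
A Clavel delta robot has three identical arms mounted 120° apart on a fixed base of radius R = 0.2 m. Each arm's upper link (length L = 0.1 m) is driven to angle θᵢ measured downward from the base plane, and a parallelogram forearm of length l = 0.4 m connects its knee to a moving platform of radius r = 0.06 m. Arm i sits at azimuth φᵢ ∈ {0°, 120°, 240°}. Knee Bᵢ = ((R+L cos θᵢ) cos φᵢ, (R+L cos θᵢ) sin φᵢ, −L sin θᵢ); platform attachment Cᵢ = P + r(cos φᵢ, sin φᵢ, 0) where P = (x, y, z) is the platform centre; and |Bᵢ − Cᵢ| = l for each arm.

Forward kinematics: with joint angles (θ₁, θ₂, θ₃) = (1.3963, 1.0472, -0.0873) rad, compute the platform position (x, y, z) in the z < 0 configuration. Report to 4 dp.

(-0.1067, -0.1086, -0.3786)

arm 1 at φ=0.0°: (R−r)+L cos θ1 = 0.1574;  S1 = (0.1574, 0.0000, -0.0985)
φ2=120.0°: virtual centre (-0.0950, 0.1645, -0.0866), radius l
φ3=240.0°: virtual centre (-0.1198, -0.2075, 0.0087), radius l
eliminate P² terms by subtracting sphere 1 from 2 and 3
[-0.5047 0.3291 0.0238]·P = 0.0091;  [-0.5543 -0.4150 0.2144]·P = 0.0230
det = 0.3919;  x = -0.0290+0.2052z,  y = -0.0167+0.2425z
sphere 1 gives Az²+Bz+C=0 with A=1.1009, B=0.1124, C=-0.1153;  B²−4AC=0.5203;  roots -0.3786, 0.2766;  negative root z = -0.3786
x = -0.1067, y = -0.1086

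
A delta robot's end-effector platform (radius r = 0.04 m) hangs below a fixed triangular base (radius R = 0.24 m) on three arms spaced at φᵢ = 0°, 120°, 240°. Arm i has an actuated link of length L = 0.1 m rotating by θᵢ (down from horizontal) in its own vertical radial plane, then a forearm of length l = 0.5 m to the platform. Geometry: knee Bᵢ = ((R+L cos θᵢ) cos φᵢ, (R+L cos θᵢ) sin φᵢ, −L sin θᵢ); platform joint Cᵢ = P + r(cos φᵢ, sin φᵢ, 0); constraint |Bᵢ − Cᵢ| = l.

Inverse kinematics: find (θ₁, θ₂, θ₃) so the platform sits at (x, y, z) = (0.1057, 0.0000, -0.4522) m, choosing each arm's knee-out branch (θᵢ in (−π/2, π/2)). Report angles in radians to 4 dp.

θ₁ = -0.0867, θ₂ = 0.8729, θ₃ = 0.8729

rotate P by −φ1: (0.1057, 0.0000, -0.4522)
  A cos θ + B sin θ = C:  0.0943·cos θ + -0.4522·sin θ = 0.1331
  θ1 = atan2(B,A) + arccos(C/0.4619) = -0.0867
φ2=120.0° → target in arm frame (-0.0528, -0.0915)
  A cos θ + B sin θ = C:  0.2528·cos θ + -0.4522·sin θ = -0.1840
  √(A²+B²)=0.5181;  θ2 = -1.0610+1.9338 ≈ 0.8729
φ3=240.0° → target in arm frame (-0.0529, 0.0915)
  A cos θ + B sin θ = C:  0.2529·cos θ + -0.4522·sin θ = -0.1840
  √(A²+B²)=0.5181;  θ3 = -1.0610+1.9338 ≈ 0.8729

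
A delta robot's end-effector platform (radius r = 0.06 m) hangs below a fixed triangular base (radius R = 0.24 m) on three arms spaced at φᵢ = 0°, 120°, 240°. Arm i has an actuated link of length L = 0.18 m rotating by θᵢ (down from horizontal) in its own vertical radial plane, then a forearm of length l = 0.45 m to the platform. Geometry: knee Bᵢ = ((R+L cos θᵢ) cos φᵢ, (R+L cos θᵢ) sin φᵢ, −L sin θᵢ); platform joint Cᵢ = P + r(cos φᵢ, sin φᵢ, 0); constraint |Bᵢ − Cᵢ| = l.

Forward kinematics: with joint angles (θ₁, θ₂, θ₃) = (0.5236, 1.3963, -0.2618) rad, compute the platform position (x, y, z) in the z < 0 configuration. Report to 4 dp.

(0.0300, -0.2132, -0.3420)

arm 1 at φ=0.0°: ρ1 = 0.3359;  O1 = (0.3359, 0.0000, -0.0900)
O2 = (0.2113·cos120.0°, 0.2113·sin120.0°, -0.1773) = (-0.1056, 0.1829, -0.1773)
arm 3 at φ=240.0°: ρ3 = 0.3539;  O3 = (-0.1769, -0.3065, 0.0466)
subtract pairs → two planes through P
[-0.8830 0.3659 -0.1745]·P = -0.0449;  [-1.0256 -0.6129 0.2732]·P = 0.0065
Cramer: x(z) = 0.0274-0.0077z;  y(z) = -0.0564+0.4585z
sphere 1 gives Az²+Bz+C=0 with A=1.2103, B=0.1330, C=-0.0961;  B²−4AC=0.4827;  roots -0.3420, 0.2321;  negative root z = -0.3420
x = 0.0300, y = -0.2132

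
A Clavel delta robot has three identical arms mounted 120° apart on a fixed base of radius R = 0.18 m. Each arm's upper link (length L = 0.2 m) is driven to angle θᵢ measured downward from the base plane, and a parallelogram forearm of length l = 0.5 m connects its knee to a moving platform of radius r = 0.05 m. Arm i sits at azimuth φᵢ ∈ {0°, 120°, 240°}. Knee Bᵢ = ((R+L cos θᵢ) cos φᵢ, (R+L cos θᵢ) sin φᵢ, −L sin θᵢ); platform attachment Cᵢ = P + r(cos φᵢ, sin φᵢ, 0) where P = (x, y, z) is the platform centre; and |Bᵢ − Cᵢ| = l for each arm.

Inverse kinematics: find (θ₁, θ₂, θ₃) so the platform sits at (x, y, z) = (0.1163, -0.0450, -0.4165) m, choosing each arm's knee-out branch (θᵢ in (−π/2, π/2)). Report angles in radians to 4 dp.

φ1=0.0° → target in arm frame (0.1163, -0.0450)
  A=0.0137, B=-0.4165, C=(l²−L²−A²−y'²−z²)/(2L)=0.0858
  θ1 = atan2(B,A) + arccos(C/0.4167) = -0.1745
φ2=120.0° → target in arm frame (-0.0971, -0.0782)
  A=0.2271, B=-0.4165, C=(l²−L²−A²−y'²−z²)/(2L)=-0.0529
  γ=atan2(-0.4165,0.2271)=-1.0716;  ψ=arccos(-0.1116)=1.6826;  θ2=γ+ψ≈0.6111
φ3=240.0° → target in arm frame (-0.0192, 0.1232)
  A=0.1492, B=-0.4165, C=(l²−L²−A²−y'²−z²)/(2L)=-0.0023
  γ=atan2(-0.4165,0.1492)=-1.2269;  ψ=arccos(-0.0051)=1.5759;  θ3=γ+ψ≈0.3491

θ₁ = -0.1745, θ₂ = 0.6111, θ₃ = 0.3491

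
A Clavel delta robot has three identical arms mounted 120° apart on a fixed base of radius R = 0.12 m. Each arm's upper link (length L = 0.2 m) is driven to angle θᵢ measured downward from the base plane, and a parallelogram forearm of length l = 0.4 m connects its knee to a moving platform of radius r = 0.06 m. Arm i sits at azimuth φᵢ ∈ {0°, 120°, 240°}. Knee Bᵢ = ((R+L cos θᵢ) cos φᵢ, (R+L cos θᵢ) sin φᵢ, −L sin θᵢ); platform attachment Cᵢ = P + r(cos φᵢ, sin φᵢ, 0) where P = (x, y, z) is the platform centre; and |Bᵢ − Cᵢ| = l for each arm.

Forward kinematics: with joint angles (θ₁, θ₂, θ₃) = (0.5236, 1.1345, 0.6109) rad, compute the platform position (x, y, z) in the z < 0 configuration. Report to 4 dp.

(0.0886, -0.1204, -0.4530)

arm 1 at φ=0.0°: e+L cos θ1 = 0.2332;  S1 = (0.2332, 0.0000, -0.1000)
S2 = (0.1445·cos120.0°, 0.1445·sin120.0°, -0.1813) = (-0.0723, 0.1252, -0.1813)
S3 = (0.2238·cos240.0°, 0.2238·sin240.0°, -0.1147) = (-0.1119, -0.1938, -0.1147)
subtract pairs → two planes through P
[-0.6109 0.2503 -0.1625]·P = -0.0106;  [-0.6902 -0.3877 -0.0294]·P = -0.0011
Cramer: x(z) = 0.0108-0.1718z;  y(z) = -0.0163+0.2300z
into |P−S₁|² = l²: 1.0824z² + 0.2690z + -0.1003 = 0;  Δ = 0.5064;  z = -0.4530 or 0.2045 → z<0 root = -0.4530
x = 0.0886, y = -0.1204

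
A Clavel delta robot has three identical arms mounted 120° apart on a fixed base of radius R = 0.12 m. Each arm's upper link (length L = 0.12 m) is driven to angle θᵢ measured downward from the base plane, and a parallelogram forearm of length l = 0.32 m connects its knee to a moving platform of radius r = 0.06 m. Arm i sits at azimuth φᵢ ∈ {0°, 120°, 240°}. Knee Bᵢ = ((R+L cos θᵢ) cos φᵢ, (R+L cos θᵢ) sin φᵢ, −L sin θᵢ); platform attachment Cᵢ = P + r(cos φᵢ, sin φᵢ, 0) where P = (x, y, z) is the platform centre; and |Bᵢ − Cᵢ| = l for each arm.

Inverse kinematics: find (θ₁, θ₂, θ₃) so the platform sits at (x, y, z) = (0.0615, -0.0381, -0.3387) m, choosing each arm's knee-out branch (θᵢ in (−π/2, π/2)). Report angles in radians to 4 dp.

arm 1 (φ=0.0°): x'=0.0615, y'=-0.0381
  e−x'=-0.0015;  (l²−L²−(e−x')²−y'²−z²)/2L = -0.1174
  √(A²+B²)=0.3387;  θ1 = -1.5752+1.9247 ≈ 0.3495
rotate P by −φ2: (-0.0637, -0.0342, -0.3387)
  A cos θ + B sin θ = C:  0.1237·cos θ + -0.3387·sin θ = -0.1800
  γ=atan2(-0.3387,0.1237)=-1.2205;  ψ=arccos(-0.4992)=2.0935;  θ2=γ+ψ≈0.8729
arm 3 (φ=240.0°): x'=0.0022, y'=0.0723
  A cos θ + B sin θ = C:  0.0578·cos θ + -0.3387·sin θ = -0.1470
  √(A²+B²)=0.3436;  θ3 = -1.4019+2.0129 ≈ 0.6110

θ₁ = 0.3495, θ₂ = 0.8729, θ₃ = 0.6110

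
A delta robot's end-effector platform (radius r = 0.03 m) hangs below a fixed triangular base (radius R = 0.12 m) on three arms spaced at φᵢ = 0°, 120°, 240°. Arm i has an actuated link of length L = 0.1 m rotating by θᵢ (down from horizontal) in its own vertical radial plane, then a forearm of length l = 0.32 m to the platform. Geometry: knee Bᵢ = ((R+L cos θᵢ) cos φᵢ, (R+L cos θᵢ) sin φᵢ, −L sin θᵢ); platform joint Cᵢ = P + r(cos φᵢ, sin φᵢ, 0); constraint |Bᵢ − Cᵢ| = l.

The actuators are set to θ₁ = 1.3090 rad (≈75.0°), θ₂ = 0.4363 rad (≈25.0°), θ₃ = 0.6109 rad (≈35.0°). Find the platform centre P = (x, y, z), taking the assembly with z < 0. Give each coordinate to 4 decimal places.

(-0.1020, 0.0174, -0.3303)

arm 1 at φ=0.0°: e+L cos θ1 = 0.1159;  S1 = (0.1159, 0.0000, -0.0966)
arm 2 at φ=120.0°: e+L cos θ2 = 0.1806;  S2 = (-0.0903, 0.1564, -0.0423)
arm 3 at φ=240.0°: e+L cos θ3 = 0.1719;  S3 = (-0.0860, -0.1489, -0.0574)
|S₂|²−|S₁|² = 0.0117;  |S₃|²−|S₁|² = 0.0101
plane₁₂: -0.4124x+0.3129y+0.1087z = 0.0117
Cramer: x(z) = -0.0266+0.2285z;  y(z) = 0.0022-0.0462z
quadratic in z: (1.0543)z²+(0.1279)z+(-0.0728)=0, √Δ=0.5685 → z ∈ {-0.3303, 0.2090}; z = -0.3303 (taking z<0)
x = -0.1020, y = 0.0174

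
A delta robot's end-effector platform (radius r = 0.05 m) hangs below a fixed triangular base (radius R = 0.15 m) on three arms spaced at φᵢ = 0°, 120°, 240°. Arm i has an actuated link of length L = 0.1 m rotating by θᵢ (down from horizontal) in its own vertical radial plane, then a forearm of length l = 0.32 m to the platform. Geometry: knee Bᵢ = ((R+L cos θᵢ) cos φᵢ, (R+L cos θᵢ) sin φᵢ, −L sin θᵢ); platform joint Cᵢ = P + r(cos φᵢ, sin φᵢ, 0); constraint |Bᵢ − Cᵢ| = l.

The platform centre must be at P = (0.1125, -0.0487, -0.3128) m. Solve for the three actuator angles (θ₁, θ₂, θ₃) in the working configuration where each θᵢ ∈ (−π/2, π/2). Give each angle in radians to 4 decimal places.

rotate P by −φ1: (0.1125, -0.0487, -0.3128)
  e−x'=-0.0125;  (l²−L²−(e−x')²−y'²−z²)/2L = -0.0399
  √(A²+B²)=0.3130;  θ1 = -1.6107+1.6985 ≈ 0.0877
rotate P by −φ2: (-0.0984, -0.0731, -0.3128)
  A cos θ + B sin θ = C:  0.1984·cos θ + -0.3128·sin θ = -0.2508
  √(A²+B²)=0.3704;  θ2 = -1.0055+2.3145 ≈ 1.3090
arm 3 (φ=240.0°): x'=-0.0141, y'=0.1218
  A=0.1141, B=-0.3128, C=(l²−L²−A²−y'²−z²)/(2L)=-0.1664
  γ=atan2(-0.3128,0.1141)=-1.2211;  ψ=arccos(-0.4999)=2.0942;  θ3=γ+ψ≈0.8732

θ₁ = 0.0877, θ₂ = 1.3090, θ₃ = 0.8732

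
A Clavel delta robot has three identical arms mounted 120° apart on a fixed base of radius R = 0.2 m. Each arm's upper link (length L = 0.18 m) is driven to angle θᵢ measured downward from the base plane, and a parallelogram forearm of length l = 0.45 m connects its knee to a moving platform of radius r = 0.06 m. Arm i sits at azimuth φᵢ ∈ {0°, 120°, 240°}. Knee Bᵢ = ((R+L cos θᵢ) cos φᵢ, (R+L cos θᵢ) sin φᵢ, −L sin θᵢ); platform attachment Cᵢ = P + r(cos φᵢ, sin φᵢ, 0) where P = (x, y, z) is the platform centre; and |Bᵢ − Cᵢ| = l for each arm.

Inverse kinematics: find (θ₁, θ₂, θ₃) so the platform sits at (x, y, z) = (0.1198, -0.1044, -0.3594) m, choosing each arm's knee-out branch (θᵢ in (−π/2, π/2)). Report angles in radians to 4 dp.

θ₁ = -0.1745, θ₂ = 0.9597, θ₃ = 0.2615

φ1=0.0° → target in arm frame (0.1198, -0.1044)
  A cos θ + B sin θ = C:  0.0202·cos θ + -0.3594·sin θ = 0.0823
  √(A²+B²)=0.3600;  θ1 = -1.5147+1.3402 ≈ -0.1745
φ2=120.0° → target in arm frame (-0.1503, -0.0515)
  A cos θ + B sin θ = C:  0.2903·cos θ + -0.3594·sin θ = -0.1278
  θ2 = atan2(B,A) + arccos(C/0.4620) = 0.9597
rotate P by −φ3: (0.0305, 0.1559, -0.3594)
  A=0.1095, B=-0.3594, C=(l²−L²−A²−y'²−z²)/(2L)=0.0128
  √(A²+B²)=0.3757;  θ3 = -1.2751+1.5366 ≈ 0.2615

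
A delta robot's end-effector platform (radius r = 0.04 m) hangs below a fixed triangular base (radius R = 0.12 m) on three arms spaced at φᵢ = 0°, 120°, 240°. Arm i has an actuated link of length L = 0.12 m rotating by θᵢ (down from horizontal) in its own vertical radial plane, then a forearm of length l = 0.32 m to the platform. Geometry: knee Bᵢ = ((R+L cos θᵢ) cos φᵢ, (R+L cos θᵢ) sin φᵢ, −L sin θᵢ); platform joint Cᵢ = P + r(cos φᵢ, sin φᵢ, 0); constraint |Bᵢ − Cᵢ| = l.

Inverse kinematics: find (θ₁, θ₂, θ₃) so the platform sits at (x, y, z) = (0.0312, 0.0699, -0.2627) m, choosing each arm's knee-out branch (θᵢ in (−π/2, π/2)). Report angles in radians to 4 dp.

φ1=0.0° → target in arm frame (0.0312, 0.0699)
  A cos θ + B sin θ = C:  0.0488·cos θ + -0.2627·sin θ = 0.0488
  θ1 = atan2(B,A) + arccos(C/0.2672) = -0.0001
arm 2 (φ=120.0°): x'=0.0449, y'=-0.0620
  A cos θ + B sin θ = C:  0.0351·cos θ + -0.2627·sin θ = 0.0580
  θ2 = atan2(B,A) + arccos(C/0.2650) = -0.0879
arm 3 (φ=240.0°): x'=-0.0761, y'=-0.0079
  A cos θ + B sin θ = C:  0.1561·cos θ + -0.2627·sin θ = -0.0227
  θ3 = atan2(B,A) + arccos(C/0.3056) = 0.6107

θ₁ = -0.0001, θ₂ = -0.0879, θ₃ = 0.6107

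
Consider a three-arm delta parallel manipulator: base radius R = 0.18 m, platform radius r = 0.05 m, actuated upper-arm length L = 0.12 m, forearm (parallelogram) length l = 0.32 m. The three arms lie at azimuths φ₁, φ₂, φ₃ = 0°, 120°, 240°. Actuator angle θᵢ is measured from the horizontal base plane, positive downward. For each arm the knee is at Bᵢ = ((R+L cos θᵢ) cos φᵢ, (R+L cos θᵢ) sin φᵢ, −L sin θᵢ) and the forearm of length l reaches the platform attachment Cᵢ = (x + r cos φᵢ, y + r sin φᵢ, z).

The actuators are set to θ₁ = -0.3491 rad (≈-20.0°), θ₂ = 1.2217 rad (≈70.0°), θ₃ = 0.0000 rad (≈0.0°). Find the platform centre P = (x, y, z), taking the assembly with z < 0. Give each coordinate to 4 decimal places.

arm 1 at φ=0.0°: e+L cos θ1 = 0.2428;  O1 = (0.2428, 0.0000, 0.0410)
arm 2 at φ=120.0°: e+L cos θ2 = 0.1710;  O2 = (-0.0855, 0.1481, -0.1128)
arm 3 at φ=240.0°: e+L cos θ3 = 0.2500;  O3 = (-0.1250, -0.2165, 0.0000)
eliminate P² terms by subtracting sphere 1 from 2 and 3
linear system: -0.6566x+0.2963y = -0.0186−-0.3076z; -0.7355x+-0.4330y = 0.0019−-0.0821z
Cramer: x(z) = 0.0150-0.3137z;  y(z) = -0.0298+0.3432z
sphere 1 gives Az²+Bz+C=0 with A=1.2162, B=0.0404, C=-0.0479;  B²−4AC=0.2348;  roots -0.2158, 0.1826;  negative root z = -0.2158
x = 0.0827, y = -0.1038

(0.0827, -0.1038, -0.2158)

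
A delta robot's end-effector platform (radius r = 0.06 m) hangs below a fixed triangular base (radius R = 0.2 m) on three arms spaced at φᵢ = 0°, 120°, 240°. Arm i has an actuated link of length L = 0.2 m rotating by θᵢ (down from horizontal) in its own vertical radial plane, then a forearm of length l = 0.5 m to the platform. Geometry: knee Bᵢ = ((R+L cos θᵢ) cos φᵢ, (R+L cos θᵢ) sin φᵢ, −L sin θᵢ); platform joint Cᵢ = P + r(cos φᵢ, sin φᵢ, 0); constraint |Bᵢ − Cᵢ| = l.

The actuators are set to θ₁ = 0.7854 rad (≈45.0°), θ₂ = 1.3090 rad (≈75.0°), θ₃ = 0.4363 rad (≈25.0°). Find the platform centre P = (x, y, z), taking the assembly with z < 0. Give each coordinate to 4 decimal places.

φ1=0.0°: virtual centre (0.2814, 0.0000, -0.1414), radius l
φ2=120.0°: virtual centre (-0.0959, 0.1661, -0.1932), radius l
φ3=240.0°: virtual centre (-0.1606, -0.2782, -0.0845), radius l
subtract pairs → two planes through P
[-0.7546 0.3321 -0.1035]·P = -0.0251;  [-0.8841 -0.5564 0.1138]·P = 0.0112
Cramer: x(z) = 0.0144-0.0278z;  y(z) = -0.0429+0.2486z
quadratic in z: (1.0626)z²+(0.2763)z+(-0.1569)=0, √Δ=0.8620 → z ∈ {-0.5356, 0.2756}; z = -0.5356 (taking z<0)
x = 0.0293, y = -0.1761

(0.0293, -0.1761, -0.5356)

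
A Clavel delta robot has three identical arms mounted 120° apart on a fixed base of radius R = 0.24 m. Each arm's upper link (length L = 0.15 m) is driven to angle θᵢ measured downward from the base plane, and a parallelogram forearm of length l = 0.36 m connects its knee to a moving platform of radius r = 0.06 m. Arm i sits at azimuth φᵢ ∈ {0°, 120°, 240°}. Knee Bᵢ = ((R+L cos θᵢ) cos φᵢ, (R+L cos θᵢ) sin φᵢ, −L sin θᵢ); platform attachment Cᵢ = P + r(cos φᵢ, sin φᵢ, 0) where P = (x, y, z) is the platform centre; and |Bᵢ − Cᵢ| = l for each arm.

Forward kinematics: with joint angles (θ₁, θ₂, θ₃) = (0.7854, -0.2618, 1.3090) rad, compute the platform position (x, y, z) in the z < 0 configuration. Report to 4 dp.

(-0.0109, 0.1388, -0.2549)

φ1=0.0°: virtual centre (0.2861, 0.0000, -0.1061), radius l
φ2=120.0°: virtual centre (-0.1624, 0.2814, 0.0388), radius l
S3 = (0.2188·cos240.0°, 0.2188·sin240.0°, -0.1449) = (-0.1094, -0.1895, -0.1449)
subtract pairs → two planes through P
plane₁₂: -0.8970x+0.5627y+0.2898z = 0.0140
Cramer: x(z) = 0.0106+0.0842z;  y(z) = 0.0417-0.3807z
sphere 1 gives Az²+Bz+C=0 with A=1.1520, B=0.1339, C=-0.0407;  B²−4AC=0.2056;  roots -0.2549, 0.1387;  negative root z = -0.2549
x = -0.0109, y = 0.1388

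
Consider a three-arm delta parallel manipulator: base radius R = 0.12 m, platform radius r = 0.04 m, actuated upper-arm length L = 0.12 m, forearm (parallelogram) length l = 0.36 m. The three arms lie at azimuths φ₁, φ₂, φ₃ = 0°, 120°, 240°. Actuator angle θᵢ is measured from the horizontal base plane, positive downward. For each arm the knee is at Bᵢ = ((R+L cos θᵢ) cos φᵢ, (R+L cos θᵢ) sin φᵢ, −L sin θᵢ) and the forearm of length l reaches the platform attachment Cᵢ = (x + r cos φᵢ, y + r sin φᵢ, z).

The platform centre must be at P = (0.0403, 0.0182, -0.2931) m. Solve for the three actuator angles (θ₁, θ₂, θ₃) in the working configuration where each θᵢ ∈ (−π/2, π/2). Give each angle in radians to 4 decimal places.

rotate P by −φ1: (0.0403, 0.0182, -0.2931)
  e−x'=0.0397;  (l²−L²−(e−x')²−y'²−z²)/2L = 0.1141
  γ=atan2(-0.2931,0.0397)=-1.4362;  ψ=arccos(0.3858)=1.1747;  θ1=γ+ψ≈-0.2614
rotate P by −φ2: (-0.0044, -0.0440, -0.2931)
  e−x'=0.0844;  (l²−L²−(e−x')²−y'²−z²)/2L = 0.0843
  √(A²+B²)=0.3050;  θ2 = -1.2905+1.2907 ≈ 0.0003
rotate P by −φ3: (-0.0359, 0.0258, -0.2931)
  e−x'=0.1159;  (l²−L²−(e−x')²−y'²−z²)/2L = 0.0633
  γ=atan2(-0.2931,0.1159)=-1.1942;  ψ=arccos(0.2008)=1.3686;  θ3=γ+ψ≈0.1744

θ₁ = -0.2614, θ₂ = 0.0003, θ₃ = 0.1744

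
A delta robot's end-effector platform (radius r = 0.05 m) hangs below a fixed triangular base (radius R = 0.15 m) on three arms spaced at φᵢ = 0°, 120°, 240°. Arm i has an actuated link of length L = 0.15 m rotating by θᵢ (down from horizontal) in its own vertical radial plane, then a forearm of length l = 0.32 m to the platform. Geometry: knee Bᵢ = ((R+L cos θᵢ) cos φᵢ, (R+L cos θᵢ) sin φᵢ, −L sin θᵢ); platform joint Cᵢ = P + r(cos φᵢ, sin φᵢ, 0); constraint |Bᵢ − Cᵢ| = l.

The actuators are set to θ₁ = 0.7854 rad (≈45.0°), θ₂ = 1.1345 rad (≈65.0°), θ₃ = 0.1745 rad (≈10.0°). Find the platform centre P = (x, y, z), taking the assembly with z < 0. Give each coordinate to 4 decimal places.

φ1=0.0°: virtual centre (0.2061, 0.0000, -0.1061), radius l
S2 = (0.1634·cos120.0°, 0.1634·sin120.0°, -0.1359) = (-0.0817, 0.1415, -0.1359)
S3 = (0.2477·cos240.0°, 0.2477·sin240.0°, -0.0260) = (-0.1239, -0.2145, -0.0260)
subtract pairs → two planes through P
plane₁₂: -0.5755x+0.2830y+-0.0598z = -0.0085
Cramer: x(z) = 0.0030+0.0453z;  y(z) = -0.0240+0.3033z
into |P−S₁|² = l²: 1.0941z² + 0.1791z + -0.0493 = 0;  Δ = 0.2480;  z = -0.3095 or 0.1457 → z<0 root = -0.3095
x = -0.0110, y = -0.1179

(-0.0110, -0.1179, -0.3095)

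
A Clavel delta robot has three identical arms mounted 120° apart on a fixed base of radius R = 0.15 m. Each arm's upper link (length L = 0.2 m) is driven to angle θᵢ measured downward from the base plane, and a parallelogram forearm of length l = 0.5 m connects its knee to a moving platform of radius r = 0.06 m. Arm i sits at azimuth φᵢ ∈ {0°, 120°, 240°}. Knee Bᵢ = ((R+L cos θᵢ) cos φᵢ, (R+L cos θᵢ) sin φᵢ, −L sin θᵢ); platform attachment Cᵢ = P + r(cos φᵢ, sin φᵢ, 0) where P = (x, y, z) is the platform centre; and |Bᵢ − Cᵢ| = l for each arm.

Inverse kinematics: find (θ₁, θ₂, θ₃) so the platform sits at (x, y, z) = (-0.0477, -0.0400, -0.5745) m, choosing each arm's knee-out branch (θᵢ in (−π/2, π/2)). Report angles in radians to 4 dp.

φ1=0.0° → target in arm frame (-0.0477, -0.0400)
  A=0.1377, B=-0.5745, C=(l²−L²−A²−y'²−z²)/(2L)=-0.3515
  θ1 = atan2(B,A) + arccos(C/0.5908) = 0.8726
arm 2 (φ=120.0°): x'=-0.0108, y'=0.0613
  A=0.1008, B=-0.5745, C=(l²−L²−A²−y'²−z²)/(2L)=-0.3349
  √(A²+B²)=0.5833;  θ2 = -1.3971+2.1824 ≈ 0.7853
φ3=240.0° → target in arm frame (0.0585, -0.0213)
  e−x'=0.0315;  (l²−L²−(e−x')²−y'²−z²)/2L = -0.3037
  θ3 = atan2(B,A) + arccos(C/0.5754) = 0.6109

θ₁ = 0.8726, θ₂ = 0.7853, θ₃ = 0.6109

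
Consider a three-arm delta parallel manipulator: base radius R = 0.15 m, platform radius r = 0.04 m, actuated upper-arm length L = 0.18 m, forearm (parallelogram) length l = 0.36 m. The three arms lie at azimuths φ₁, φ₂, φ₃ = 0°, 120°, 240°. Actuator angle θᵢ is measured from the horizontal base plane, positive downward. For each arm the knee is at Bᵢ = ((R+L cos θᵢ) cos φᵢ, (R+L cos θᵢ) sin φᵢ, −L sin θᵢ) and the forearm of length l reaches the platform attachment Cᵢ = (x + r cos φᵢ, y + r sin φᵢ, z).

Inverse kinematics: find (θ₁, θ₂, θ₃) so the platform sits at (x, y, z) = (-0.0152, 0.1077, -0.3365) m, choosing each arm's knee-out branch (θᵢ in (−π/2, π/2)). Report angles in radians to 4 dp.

rotate P by −φ1: (-0.0152, 0.1077, -0.3365)
  A=0.1252, B=-0.3365, C=(l²−L²−A²−y'²−z²)/(2L)=-0.1203
  θ1 = atan2(B,A) + arccos(C/0.3590) = 0.6979
arm 2 (φ=120.0°): x'=0.1009, y'=-0.0407
  A=0.0091, B=-0.3365, C=(l²−L²−A²−y'²−z²)/(2L)=-0.0494
  θ2 = atan2(B,A) + arccos(C/0.3366) = 0.1743
rotate P by −φ3: (-0.0857, -0.0670, -0.3365)
  e−x'=0.1957;  (l²−L²−(e−x')²−y'²−z²)/2L = -0.1634
  γ=atan2(-0.3365,0.1957)=-1.0441;  ψ=arccos(-0.4197)=2.0039;  θ3=γ+ψ≈0.9598

θ₁ = 0.6979, θ₂ = 0.1743, θ₃ = 0.9598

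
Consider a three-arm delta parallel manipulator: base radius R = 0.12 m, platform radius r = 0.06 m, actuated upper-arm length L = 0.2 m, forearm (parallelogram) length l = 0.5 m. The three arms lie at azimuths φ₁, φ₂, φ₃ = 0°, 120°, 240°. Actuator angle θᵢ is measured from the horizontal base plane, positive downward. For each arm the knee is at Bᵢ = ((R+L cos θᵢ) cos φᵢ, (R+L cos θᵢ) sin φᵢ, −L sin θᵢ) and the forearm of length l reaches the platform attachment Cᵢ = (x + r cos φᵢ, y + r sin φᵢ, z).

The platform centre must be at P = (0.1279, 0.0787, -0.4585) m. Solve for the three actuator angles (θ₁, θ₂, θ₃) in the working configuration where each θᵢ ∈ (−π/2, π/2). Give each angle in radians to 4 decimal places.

θ₁ = -0.0875, θ₂ = 0.2616, θ₃ = 0.6108

arm 1 (φ=0.0°): x'=0.1279, y'=0.0787
  A=-0.0679, B=-0.4585, C=(l²−L²−A²−y'²−z²)/(2L)=-0.0276
  γ=atan2(-0.4585,-0.0679)=-1.7178;  ψ=arccos(-0.0595)=1.6303;  θ1=γ+ψ≈-0.0875
rotate P by −φ2: (0.0042, -0.1501, -0.4585)
  e−x'=0.0558;  (l²−L²−(e−x')²−y'²−z²)/2L = -0.0647
  γ=atan2(-0.4585,0.0558)=-1.4497;  ψ=arccos(-0.1400)=1.7113;  θ2=γ+ψ≈0.2616
arm 3 (φ=240.0°): x'=-0.1321, y'=0.0714
  A=0.1921, B=-0.4585, C=(l²−L²−A²−y'²−z²)/(2L)=-0.1056
  √(A²+B²)=0.4971;  θ3 = -1.1740+1.7848 ≈ 0.6108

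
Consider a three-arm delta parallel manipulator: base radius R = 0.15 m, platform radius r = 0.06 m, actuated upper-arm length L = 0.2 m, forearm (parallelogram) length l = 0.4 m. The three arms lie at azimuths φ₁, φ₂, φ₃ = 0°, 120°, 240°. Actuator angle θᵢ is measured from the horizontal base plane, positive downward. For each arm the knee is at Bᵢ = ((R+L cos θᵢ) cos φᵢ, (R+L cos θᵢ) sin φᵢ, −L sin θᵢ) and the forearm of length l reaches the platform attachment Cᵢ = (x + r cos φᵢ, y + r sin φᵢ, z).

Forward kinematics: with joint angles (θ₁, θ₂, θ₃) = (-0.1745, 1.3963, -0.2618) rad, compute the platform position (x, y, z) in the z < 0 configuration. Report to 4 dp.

(0.1287, -0.2404, -0.2431)

φ1=0.0°: virtual centre (0.2870, 0.0000, 0.0347), radius l
arm 2 at φ=120.0°: ρ2 = 0.1247;  O2 = (-0.0624, 0.1080, -0.1970)
φ3=240.0°: virtual centre (-0.1416, -0.2452, 0.0518), radius l
|O₂|²−|O₁|² = -0.0292;  |O₃|²−|O₁|² = -0.0007
plane₁₂: -0.6986x+0.2160y+-0.4634z = -0.0292
Cramer: x(z) = 0.0274-0.4166z;  y(z) = -0.0465+0.7975z
into |P−O₁|² = l²: 1.8097z² + 0.0726z + -0.0893 = 0;  Δ = 0.6514;  z = -0.2431 or 0.2029 → z<0 root = -0.2431
x = 0.1287, y = -0.2404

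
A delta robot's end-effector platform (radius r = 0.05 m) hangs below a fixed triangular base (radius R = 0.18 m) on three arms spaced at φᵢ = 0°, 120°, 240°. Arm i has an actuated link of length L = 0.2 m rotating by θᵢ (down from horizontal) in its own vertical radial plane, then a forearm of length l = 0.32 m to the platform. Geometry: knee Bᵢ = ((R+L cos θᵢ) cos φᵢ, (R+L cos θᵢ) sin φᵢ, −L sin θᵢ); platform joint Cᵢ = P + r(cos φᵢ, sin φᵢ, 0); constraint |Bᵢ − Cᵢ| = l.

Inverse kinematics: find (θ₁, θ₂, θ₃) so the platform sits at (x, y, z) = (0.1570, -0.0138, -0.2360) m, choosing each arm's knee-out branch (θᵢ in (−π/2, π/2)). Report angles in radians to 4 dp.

θ₁ = -0.1748, θ₂ = 1.2218, θ₃ = 1.1345

rotate P by −φ1: (0.1570, -0.0138, -0.2360)
  A=-0.0270, B=-0.2360, C=(l²−L²−A²−y'²−z²)/(2L)=0.0145
  √(A²+B²)=0.2375;  θ1 = -1.6847+1.5099 ≈ -0.1748
rotate P by −φ2: (-0.0905, -0.1291, -0.2360)
  e−x'=0.2205;  (l²−L²−(e−x')²−y'²−z²)/2L = -0.1464
  γ=atan2(-0.2360,0.2205)=-0.8194;  ψ=arccos(-0.4533)=2.0412;  θ2=γ+ψ≈1.2218
φ3=240.0° → target in arm frame (-0.0665, 0.1429)
  A cos θ + B sin θ = C:  0.1965·cos θ + -0.2360·sin θ = -0.1308
  γ=atan2(-0.2360,0.1965)=-0.8764;  ψ=arccos(-0.4260)=2.0109;  θ3=γ+ψ≈1.1345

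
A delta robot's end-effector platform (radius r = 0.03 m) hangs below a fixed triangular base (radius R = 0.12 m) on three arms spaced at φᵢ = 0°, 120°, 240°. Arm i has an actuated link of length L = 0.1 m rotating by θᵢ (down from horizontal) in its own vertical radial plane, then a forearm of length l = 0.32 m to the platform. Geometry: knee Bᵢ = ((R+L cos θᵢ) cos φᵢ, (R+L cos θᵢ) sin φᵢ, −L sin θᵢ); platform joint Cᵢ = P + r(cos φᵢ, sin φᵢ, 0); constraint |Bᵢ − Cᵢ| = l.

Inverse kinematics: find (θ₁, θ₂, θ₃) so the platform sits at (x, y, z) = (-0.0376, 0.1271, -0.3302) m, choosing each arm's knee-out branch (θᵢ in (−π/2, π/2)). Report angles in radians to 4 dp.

θ₁ = 1.1345, θ₂ = 0.1742, θ₃ = 1.3960

rotate P by −φ1: (-0.0376, 0.1271, -0.3302)
  e−x'=0.1276;  (l²−L²−(e−x')²−y'²−z²)/2L = -0.2453
  γ=atan2(-0.3302,0.1276)=-1.2020;  ψ=arccos(-0.6931)=2.3365;  θ1=γ+ψ≈1.1345
rotate P by −φ2: (0.1289, -0.0310, -0.3302)
  e−x'=-0.0389;  (l²−L²−(e−x')²−y'²−z²)/2L = -0.0955
  √(A²+B²)=0.3325;  θ2 = -1.6880+1.8622 ≈ 0.1742
arm 3 (φ=240.0°): x'=-0.0913, y'=-0.0961
  A cos θ + B sin θ = C:  0.1813·cos θ + -0.3302·sin θ = -0.2936
  γ=atan2(-0.3302,0.1813)=-1.0687;  ψ=arccos(-0.7796)=2.4647;  θ3=γ+ψ≈1.3960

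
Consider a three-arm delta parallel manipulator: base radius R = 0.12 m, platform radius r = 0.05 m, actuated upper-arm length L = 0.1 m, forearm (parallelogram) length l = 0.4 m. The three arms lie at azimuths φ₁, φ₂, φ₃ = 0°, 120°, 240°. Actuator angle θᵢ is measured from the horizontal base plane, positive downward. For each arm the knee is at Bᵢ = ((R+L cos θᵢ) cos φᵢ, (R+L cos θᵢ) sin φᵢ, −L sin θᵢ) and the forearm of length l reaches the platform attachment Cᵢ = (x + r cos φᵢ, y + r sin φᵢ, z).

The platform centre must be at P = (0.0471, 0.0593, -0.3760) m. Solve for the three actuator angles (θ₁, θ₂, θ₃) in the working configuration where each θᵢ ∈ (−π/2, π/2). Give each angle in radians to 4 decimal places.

θ₁ = 0.0000, θ₂ = 0.0869, θ₃ = 0.5235

arm 1 (φ=0.0°): x'=0.0471, y'=0.0593
  A=0.0229, B=-0.3760, C=(l²−L²−A²−y'²−z²)/(2L)=0.0229
  √(A²+B²)=0.3767;  θ1 = -1.5100+1.5099 ≈ 0.0000
rotate P by −φ2: (0.0278, -0.0704, -0.3760)
  A cos θ + B sin θ = C:  0.0422·cos θ + -0.3760·sin θ = 0.0094
  √(A²+B²)=0.3784;  θ2 = -1.4590+1.5459 ≈ 0.0869
rotate P by −φ3: (-0.0749, 0.0111, -0.3760)
  e−x'=0.1449;  (l²−L²−(e−x')²−y'²−z²)/2L = -0.0625
  √(A²+B²)=0.4030;  θ3 = -1.2030+1.7265 ≈ 0.5235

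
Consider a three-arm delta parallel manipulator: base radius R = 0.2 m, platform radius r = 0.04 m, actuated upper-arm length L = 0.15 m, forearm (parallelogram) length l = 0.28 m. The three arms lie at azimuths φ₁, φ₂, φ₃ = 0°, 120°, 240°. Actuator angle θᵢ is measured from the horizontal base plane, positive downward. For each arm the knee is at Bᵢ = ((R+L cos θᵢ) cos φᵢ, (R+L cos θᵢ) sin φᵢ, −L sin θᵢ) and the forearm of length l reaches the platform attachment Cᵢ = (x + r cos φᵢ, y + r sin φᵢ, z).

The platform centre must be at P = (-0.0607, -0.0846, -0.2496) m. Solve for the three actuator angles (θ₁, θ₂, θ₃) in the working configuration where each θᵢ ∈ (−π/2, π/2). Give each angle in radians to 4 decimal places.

φ1=0.0° → target in arm frame (-0.0607, -0.0846)
  A=0.2207, B=-0.2496, C=(l²−L²−A²−y'²−z²)/(2L)=-0.2076
  √(A²+B²)=0.3332;  θ1 = -0.8468+2.2433 ≈ 1.3965
rotate P by −φ2: (-0.0429, 0.0949, -0.2496)
  A cos θ + B sin θ = C:  0.2029·cos θ + -0.2496·sin θ = -0.1886
  γ=atan2(-0.2496,0.2029)=-0.8882;  ψ=arccos(-0.5863)=2.1972;  θ2=γ+ψ≈1.3090
rotate P by −φ3: (0.1036, -0.0103, -0.2496)
  e−x'=0.0564;  (l²−L²−(e−x')²−y'²−z²)/2L = -0.0323
  θ3 = atan2(B,A) + arccos(C/0.2559) = 0.3487

θ₁ = 1.3965, θ₂ = 1.3090, θ₃ = 0.3487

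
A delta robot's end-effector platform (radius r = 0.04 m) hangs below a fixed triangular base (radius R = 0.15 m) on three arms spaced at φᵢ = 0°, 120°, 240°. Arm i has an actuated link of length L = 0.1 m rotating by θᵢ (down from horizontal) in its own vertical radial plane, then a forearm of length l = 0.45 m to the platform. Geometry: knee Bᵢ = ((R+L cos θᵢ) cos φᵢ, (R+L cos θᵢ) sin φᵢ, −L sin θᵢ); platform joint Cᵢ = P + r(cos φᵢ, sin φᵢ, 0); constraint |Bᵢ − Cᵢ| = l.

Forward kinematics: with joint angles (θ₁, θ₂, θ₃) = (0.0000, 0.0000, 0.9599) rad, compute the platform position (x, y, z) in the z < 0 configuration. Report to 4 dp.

(0.0703, 0.1217, -0.4101)

S1 = (0.2100·cos0.0°, 0.2100·sin0.0°, 0.0000) = (0.2100, 0.0000, 0.0000)
φ2=120.0°: virtual centre (-0.1050, 0.1819, 0.0000), radius l
S3 = (0.1674·cos240.0°, 0.1674·sin240.0°, -0.0819) = (-0.0837, -0.1449, -0.0819)
subtract pairs → two planes through P
plane₁₂: -0.6300x+0.3637y+0.0000z = 0.0000
Cramer: x(z) = 0.0086-0.1504z;  y(z) = 0.0149-0.2605z
quadratic in z: (1.0905)z²+(0.0528)z+(-0.1617)=0, √Δ=0.8415 → z ∈ {-0.4101, 0.3617}; z = -0.4101 (taking z<0)
x = 0.0703, y = 0.1217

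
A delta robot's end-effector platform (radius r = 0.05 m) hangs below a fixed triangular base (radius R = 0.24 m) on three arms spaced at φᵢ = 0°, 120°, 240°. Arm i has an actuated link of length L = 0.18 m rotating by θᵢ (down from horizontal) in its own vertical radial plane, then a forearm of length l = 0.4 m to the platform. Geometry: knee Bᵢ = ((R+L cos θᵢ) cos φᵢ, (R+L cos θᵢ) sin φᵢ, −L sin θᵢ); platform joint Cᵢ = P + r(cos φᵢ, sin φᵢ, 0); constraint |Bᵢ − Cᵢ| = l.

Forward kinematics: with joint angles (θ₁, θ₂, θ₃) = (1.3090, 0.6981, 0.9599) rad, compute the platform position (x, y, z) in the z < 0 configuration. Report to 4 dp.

(-0.0795, 0.0343, -0.4166)

arm 1 at φ=0.0°: ρ1 = 0.2366;  centre 1 = (0.2366, 0.0000, -0.1739)
φ2=120.0°: virtual centre (-0.1639, 0.2840, -0.1157), radius l
arm 3 at φ=240.0°: ρ3 = 0.2932;  centre 3 = (-0.1466, -0.2540, -0.1474)
|centre ₂|²−|centre ₁|² = 0.0347;  |centre ₃|²−|centre ₁|² = 0.0215
[-0.8011 0.5679 0.1163]·P = 0.0347;  [-0.7664 -0.5079 0.0528]·P = 0.0215
det = 0.8421;  x = -0.0354+0.1058z,  y = 0.0111+-0.0556z
quadratic in z: (1.0143)z²+(0.2889)z+(-0.0556)=0, √Δ=0.5561 → z ∈ {-0.4166, 0.1317}; z = -0.4166 (taking z<0)
x = -0.0795, y = 0.0343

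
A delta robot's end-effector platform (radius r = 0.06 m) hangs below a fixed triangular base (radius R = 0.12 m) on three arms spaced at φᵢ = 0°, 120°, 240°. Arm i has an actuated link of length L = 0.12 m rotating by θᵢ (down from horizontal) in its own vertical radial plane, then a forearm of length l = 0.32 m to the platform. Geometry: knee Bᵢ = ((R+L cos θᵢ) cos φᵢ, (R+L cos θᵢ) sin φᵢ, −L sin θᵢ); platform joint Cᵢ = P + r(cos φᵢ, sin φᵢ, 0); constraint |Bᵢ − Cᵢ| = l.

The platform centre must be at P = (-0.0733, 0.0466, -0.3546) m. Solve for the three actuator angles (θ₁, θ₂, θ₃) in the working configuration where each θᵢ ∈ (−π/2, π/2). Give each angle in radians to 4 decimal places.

φ1=0.0° → target in arm frame (-0.0733, 0.0466)
  A cos θ + B sin θ = C:  0.1333·cos θ + -0.3546·sin θ = -0.2403
  γ=atan2(-0.3546,0.1333)=-1.2112;  ψ=arccos(-0.6344)=2.2581;  θ1=γ+ψ≈1.0468
arm 2 (φ=120.0°): x'=0.0770, y'=0.0402
  A=-0.0170, B=-0.3546, C=(l²−L²−A²−y'²−z²)/(2L)=-0.1652
  θ2 = atan2(B,A) + arccos(C/0.3550) = 0.4361
φ3=240.0° → target in arm frame (-0.0037, -0.0868)
  e−x'=0.0637;  (l²−L²−(e−x')²−y'²−z²)/2L = -0.2055
  √(A²+B²)=0.3603;  θ3 = -1.3930+2.1779 ≈ 0.7849

θ₁ = 1.0468, θ₂ = 0.4361, θ₃ = 0.7849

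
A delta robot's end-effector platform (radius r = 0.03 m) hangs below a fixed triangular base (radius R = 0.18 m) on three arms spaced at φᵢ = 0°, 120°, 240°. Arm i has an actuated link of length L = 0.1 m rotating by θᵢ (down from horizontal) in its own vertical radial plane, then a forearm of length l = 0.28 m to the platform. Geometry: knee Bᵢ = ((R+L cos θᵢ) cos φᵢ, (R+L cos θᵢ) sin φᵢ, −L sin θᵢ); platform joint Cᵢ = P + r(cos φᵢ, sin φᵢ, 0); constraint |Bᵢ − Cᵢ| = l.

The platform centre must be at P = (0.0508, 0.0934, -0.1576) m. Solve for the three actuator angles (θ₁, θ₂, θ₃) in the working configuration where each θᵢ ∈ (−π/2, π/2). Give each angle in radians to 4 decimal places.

rotate P by −φ1: (0.0508, 0.0934, -0.1576)
  e−x'=0.0992;  (l²−L²−(e−x')²−y'²−z²)/2L = 0.1250
  γ=atan2(-0.1576,0.0992)=-1.0090;  ψ=arccos(0.6712)=0.8350;  θ1=γ+ψ≈-0.1740
rotate P by −φ2: (0.0555, -0.0907, -0.1576)
  e−x'=0.0945;  (l²−L²−(e−x')²−y'²−z²)/2L = 0.1320
  γ=atan2(-0.1576,0.0945)=-1.0306;  ψ=arccos(0.7184)=0.7693;  θ2=γ+ψ≈-0.2613
rotate P by −φ3: (-0.1063, -0.0027, -0.1576)
  A cos θ + B sin θ = C:  0.2563·cos θ + -0.1576·sin θ = -0.1106
  θ3 = atan2(B,A) + arccos(C/0.3009) = 1.3960

θ₁ = -0.1740, θ₂ = -0.2613, θ₃ = 1.3960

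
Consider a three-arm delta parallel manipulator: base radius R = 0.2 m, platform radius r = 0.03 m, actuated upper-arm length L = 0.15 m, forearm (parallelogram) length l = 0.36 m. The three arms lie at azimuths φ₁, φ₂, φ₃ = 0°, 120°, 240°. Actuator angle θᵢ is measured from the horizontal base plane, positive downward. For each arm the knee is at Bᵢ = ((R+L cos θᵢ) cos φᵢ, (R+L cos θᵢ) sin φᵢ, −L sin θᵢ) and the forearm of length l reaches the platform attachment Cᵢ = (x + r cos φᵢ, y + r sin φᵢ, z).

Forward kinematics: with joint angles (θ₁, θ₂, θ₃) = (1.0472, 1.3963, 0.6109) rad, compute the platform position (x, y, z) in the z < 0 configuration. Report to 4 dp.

arm 1 at φ=0.0°: (R−r)+L cos θ1 = 0.2450;  S1 = (0.2450, 0.0000, -0.1299)
S2 = (0.1960·cos120.0°, 0.1960·sin120.0°, -0.1477) = (-0.0980, 0.1698, -0.1477)
φ3=240.0°: virtual centre (-0.1464, -0.2536, -0.0860), radius l
subtract pairs → two planes through P
plane₁₂: -0.6860x+0.3396y+-0.0356z = -0.0166
Cramer: x(z) = 0.0048+0.0191z;  y(z) = -0.0394+0.1435z
quadratic in z: (1.0210)z²+(0.2393)z+(-0.0535)=0, √Δ=0.5249 → z ∈ {-0.3743, 0.1399}; z = -0.3743 (taking z<0)
x = -0.0024, y = -0.0931

(-0.0024, -0.0931, -0.3743)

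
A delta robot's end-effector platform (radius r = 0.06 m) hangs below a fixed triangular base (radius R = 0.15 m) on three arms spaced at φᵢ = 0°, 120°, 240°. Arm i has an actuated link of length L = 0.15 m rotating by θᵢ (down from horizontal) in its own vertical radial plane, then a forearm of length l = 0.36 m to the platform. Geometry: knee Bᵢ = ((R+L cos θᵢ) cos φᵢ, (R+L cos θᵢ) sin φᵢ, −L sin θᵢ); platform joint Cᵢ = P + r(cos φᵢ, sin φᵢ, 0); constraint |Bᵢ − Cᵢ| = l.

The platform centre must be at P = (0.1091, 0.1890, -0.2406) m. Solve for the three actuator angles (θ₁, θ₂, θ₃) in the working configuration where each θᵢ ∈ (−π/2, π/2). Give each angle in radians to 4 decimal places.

rotate P by −φ1: (0.1091, 0.1890, -0.2406)
  A=-0.0191, B=-0.2406, C=(l²−L²−A²−y'²−z²)/(2L)=0.0438
  γ=atan2(-0.2406,-0.0191)=-1.6500;  ψ=arccos(0.1813)=1.3885;  θ1=γ+ψ≈-0.2615
rotate P by −φ2: (0.1091, -0.1890, -0.2406)
  A=-0.0191, B=-0.2406, C=(l²−L²−A²−y'²−z²)/(2L)=0.0438
  √(A²+B²)=0.2414;  θ2 = -1.6501+1.3884 ≈ -0.2617
φ3=240.0° → target in arm frame (-0.2182, 0.0000)
  A cos θ + B sin θ = C:  0.3082·cos θ + -0.2406·sin θ = -0.1526
  θ3 = atan2(B,A) + arccos(C/0.3910) = 1.3090

θ₁ = -0.2615, θ₂ = -0.2617, θ₃ = 1.3090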